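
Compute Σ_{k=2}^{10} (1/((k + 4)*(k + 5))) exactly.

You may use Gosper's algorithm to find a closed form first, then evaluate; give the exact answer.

Σ = 1/10

t_(k+1)/t_k = (k + 4)/(k + 6).
A = k + 4, B = k + 6, C = 1.
Need (k + 4)·f(k+1) − (k + 5)·f(k) = 1.
deg f ≤ 1 (via 1,1,0).
A polynomial solution: f(k) = k/4.
Certificate R = B(k−1)f/C = k*(k + 5)/4 gives s_k = k/(4*(k + 4)).
Check: Δs_k = 1/(k**2 + 9*k + 20). ✓
Evaluate s at k=11 and k=2: 11/60 and 1/12; difference 1/10.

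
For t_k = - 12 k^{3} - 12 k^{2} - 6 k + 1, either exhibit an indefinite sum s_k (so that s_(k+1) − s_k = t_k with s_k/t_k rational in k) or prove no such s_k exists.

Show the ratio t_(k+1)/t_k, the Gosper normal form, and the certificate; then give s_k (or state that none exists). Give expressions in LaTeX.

Ratio r(k) = (12*k**3 + 48*k**2 + 66*k + 29)/(12*k**3 + 12*k**2 + 6*k - 1).
A = 1, B = 1, C = k**3 + k**2 + k/2 - 1/12.
f must satisfy (1)·f(k+1) − (1)·f(k) = k**3 + k**2 + k/2 - 1/12.
deg f ≤ 4 (via 0,0,3).
Solve for f: f(k) = k*(3*k**3 - 2*k**2 - 2)/12 (degree 4 ≤ 4).
Certificate R = B(k−1)f/C = k*(3*k**3 - 2*k**2 - 2)/(12*k**3 + 12*k**2 + 6*k - 1) gives s_k = k*(-3*k**3 + 2*k**2 + 2).
Verify: -12*k**3 - 12*k**2 - 6*k + 1 matches t_k.

s_k = k \left(- 3 k^{3} + 2 k^{2} + 2\right)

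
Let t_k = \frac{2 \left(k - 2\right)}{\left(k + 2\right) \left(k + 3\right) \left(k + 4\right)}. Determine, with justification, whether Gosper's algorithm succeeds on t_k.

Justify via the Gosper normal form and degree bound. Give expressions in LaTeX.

t_(k+1)/t_k = (k - 1)*(k + 2)/((k - 2)*(k + 5)).
A = k + 2, B = k + 5, C = k - 2.
Need (k + 2)·f(k+1) − (k + 4)·f(k) = k - 2.
deg f ≤ 2 (via 1,1,1).
Coefficient equations give f(k) = -k.
R(k) = B(k−1)·f(k)/C(k) = -k*(k + 4)/(k - 2); s_k = R·t_k = -2*k/((k + 2)*(k + 3)).
s_(k+1) − s_k = 2*(k - 2)/(k**3 + 9*k**2 + 26*k + 24) = t_k.

Yes. s_k = - \frac{2 k}{\left(k + 2\right) \left(k + 3\right)}.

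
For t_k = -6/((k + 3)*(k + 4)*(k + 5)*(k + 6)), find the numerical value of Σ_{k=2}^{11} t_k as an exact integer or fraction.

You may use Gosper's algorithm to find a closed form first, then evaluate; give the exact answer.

The ratio is (k + 3)/(k + 7).
A = k + 3, B = k + 7, C = 1.
Key eq: (k + 3)·f(k+1) = (k + 6)·f(k) + (1).
d = 3 from the (1,1,0) case.
Solve for f: f(k) = k*(k**2 + 12*k + 47)/180 (degree 3 ≤ 3).
Then R = B(k−1)f/C = k*(k + 6)*(k**2 + 12*k + 47)/180, so s_k = R(k)·t_k = k*(-k**2 - 12*k - 47)/(30*(k + 3)*(k + 4)*(k + 5)).
Verify: -6/(k**4 + 18*k**3 + 119*k**2 + 342*k + 360) matches t_k.
Telescoping: Σ = s_(12) − s_(2) = -67/2040 − (-1/42) = -43/4760.

Σ = -43/4760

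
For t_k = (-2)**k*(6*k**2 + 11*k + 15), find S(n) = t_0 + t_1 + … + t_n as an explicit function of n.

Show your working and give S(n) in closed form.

S(n) = 4*(-2)**n*n**2 + 10*(-2)**n*n + 12*(-2)**n + 3

r(k) = 2*(-6*k**2 - 23*k - 32)/(6*k**2 + 11*k + 15) after simplifying.
A = -2, B = 1, C = k**2 + 11*k/6 + 5/2.
Set up (-2)·f(k+1) − (1)·f(k) − (k**2 + 11*k/6 + 5/2) = 0.
deg f ≤ 2 (via 0,0,2).
Solve for f: f(k) = -(2*k**2 + k + 3)/6 (degree 2 ≤ 2).
Certificate R = B(k−1)f/C = -(2*k**2 + k + 3)/(6*k**2 + 11*k + 15) gives s_k = (-2)**k*(-2*k**2 - k - 3).
Check: Δs_k = (-2)**k*(6*k**2 + 11*k + 15). ✓
Evaluate: s_(n+1) = 2*(-2)**n*(2*n**2 + 5*n + 6); subtract s_(0) = -3 ⇒ S(n) = 4*(-2)**n*n**2 + 10*(-2)**n*n + 12*(-2)**n + 3.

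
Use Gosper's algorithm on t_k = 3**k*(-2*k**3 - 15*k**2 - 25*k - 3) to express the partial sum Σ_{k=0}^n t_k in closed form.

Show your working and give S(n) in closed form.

The ratio is 3*(2*k**3 + 21*k**2 + 61*k + 45)/(2*k**3 + 15*k**2 + 25*k + 3).
Take A(k)=3, B(k)=1, C(k)=k**3 + 15*k**2/2 + 25*k/2 + 3/2.
Solve (3)·f(k+1) − (1)·f(k) = k**3 + 15*k**2/2 + 25*k/2 + 3/2.
Bound: deg f ≤ 3.
Coefficient equations give f(k) = (k - 1)*(k + 1)*(k + 3)/2.
Then R = B(k−1)f/C = (k - 1)*(k + 1)*(k + 3)/(2*k**3 + 15*k**2 + 25*k + 3), so s_k = R(k)·t_k = 3**k*(-k**3 - 3*k**2 + k + 3).
Verify: 3**k*(-2*k**3 - 15*k**2 - 25*k - 3) matches t_k.
Telescope: S(n) = s_(n+1) − s_(0) = 3**(n + 1)*n*(-n**2 - 6*n - 8) − (3) = -3*3**n*n**3 - 18*3**n*n**2 - 24*3**n*n - 3.

S(n) = -3*3**n*n**3 - 18*3**n*n**2 - 24*3**n*n - 3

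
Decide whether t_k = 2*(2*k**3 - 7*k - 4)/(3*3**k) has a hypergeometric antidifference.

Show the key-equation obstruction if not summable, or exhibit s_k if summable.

Yes. s_k = (-2*k**3 - 3*k**2 + k + 2)/3**k.

t_(k+1)/t_k = (7*k - 2*(k + 1)**3 + 11)/(3*(-2*k**3 + 7*k + 4)).
So A=1/3 and B=1, with C=k**3 - 7*k/2 - 2.
Need (1/3)·f(k+1) − (1)·f(k) = k**3 - 7*k/2 - 2.
Degrees (0,0,3) ⇒ d ≤ 3.
Coefficient equations give f(k) = -3*(k + 1)*(2*k**2 + k - 2)/4.
Get s_k = R·t_k = (-2*k**3 - 3*k**2 + k + 2)/3**k with R(k) = B(k−1)f(k)/C(k) = -3*(k + 1)*(2*k**2 + k - 2)/(2*(2*k**3 - 7*k - 4)).
Check: Δs_k = 2*(2*k**3 - 7*k - 4)/(3*3**k). ✓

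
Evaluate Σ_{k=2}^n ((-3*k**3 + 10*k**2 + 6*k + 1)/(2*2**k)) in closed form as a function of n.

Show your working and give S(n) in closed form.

S(n) = (-12*2**n + 3*n**3 + 8*n**2 + 8*n + 5)/(2*2**n)

The ratio is (3*k**3 - k**2 - 17*k - 14)/(2*(3*k**3 - 10*k**2 - 6*k - 1)).
Gosper form: A/B · C(k+1)/C(k) with A=1/2, B=1, C=k**3 - 10*k**2/3 - 2*k - 1/3.
Key eq: (1/2)·f(k+1) = (1)·f(k) + (k**3 - 10*k**2/3 - 2*k - 1/3).
Degrees (0,0,3) ⇒ d ≤ 3.
Solve for f: f(k) = -2*(3*k + 2)*(k**2 - k + 1)/3 (degree 3 ≤ 3).
Certificate R = B(k−1)f/C = -2*(3*k + 2)*(k**2 - k + 1)/(3*k**3 - 10*k**2 - 6*k - 1) gives s_k = (3*k**3 - k**2 + k + 2)/2**k.
Verify: (-3*k**3 + 10*k**2 + 6*k + 1)/(2*2**k) matches t_k.
Evaluate: s_(n+1) = 2**(-n - 1)*(3*n**3 + 8*n**2 + 8*n + 5); subtract s_(2) = 6 ⇒ S(n) = (-12*2**n + 3*n**3 + 8*n**2 + 8*n + 5)/(2*2**n).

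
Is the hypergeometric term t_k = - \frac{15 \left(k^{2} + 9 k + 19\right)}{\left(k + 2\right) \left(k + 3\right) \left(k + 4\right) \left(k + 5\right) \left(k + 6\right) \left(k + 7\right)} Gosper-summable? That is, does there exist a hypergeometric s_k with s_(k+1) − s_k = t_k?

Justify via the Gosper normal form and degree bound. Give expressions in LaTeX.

Yes. s_k = \frac{5 k \left(- k^{2} - 12 k - 44\right)}{48 \left(k^{3} + 12 k^{2} + 44 k + 48\right)}.

Compute t_(k+1)/t_k: get (k + 2)*(9*k + (k + 1)**2 + 28)/((k + 8)*(k**2 + 9*k + 19)).
Normal form (A,B,C) = (k + 2, k + 8, k**2 + 9*k + 19).
Set up (k + 2)·f(k+1) − (k + 7)·f(k) − (k**2 + 9*k + 19) = 0.
deg f ≤ 5 (via 1,1,2).
Solving with deg f ≤ 5: f(k) = k*(k + 3)*(k + 5)*(k**2 + 12*k + 44)/144.
Then R = B(k−1)f/C = k*(k + 3)*(k + 5)*(k + 7)*(k**2 + 12*k + 44)/(144*(k**2 + 9*k + 19)), so s_k = R(k)·t_k = 5*k*(-k**2 - 12*k - 44)/(48*(k**3 + 12*k**2 + 44*k + 48)).
Verify: 15*(-k**2 - 9*k - 19)/(k**6 + 27*k**5 + 295*k**4 + 1665*k**3 + 5104*k**2 + 8028*k + 5040) matches t_k.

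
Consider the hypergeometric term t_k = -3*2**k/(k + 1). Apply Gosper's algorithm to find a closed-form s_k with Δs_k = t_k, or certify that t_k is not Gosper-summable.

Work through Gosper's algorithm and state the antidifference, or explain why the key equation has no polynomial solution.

r(k) = 2*(k + 1)/(k + 2) after simplifying.
Gosper form: A/B · C(k+1)/C(k) with A=2*k + 2, B=k + 2, C=1.
Need (2*k + 2)·f(k+1) − (k + 1)·f(k) = 1.
Bound: deg f ≤ -1.
Bound -1 < 0, so the key equation has no polynomial solution.

none (Gosper's algorithm certifies no s_k)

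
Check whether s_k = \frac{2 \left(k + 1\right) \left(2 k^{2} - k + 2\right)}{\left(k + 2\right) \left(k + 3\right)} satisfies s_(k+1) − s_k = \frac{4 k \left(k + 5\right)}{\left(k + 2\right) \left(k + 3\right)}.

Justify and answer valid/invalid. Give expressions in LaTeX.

Invalid: residual \frac{4 \left(2 - 11 k\right)}{k^{3} + 9 k^{2} + 26 k + 24} ≠ 0.

s_(k+1) = 2*(k + 2)*(-k + 2*(k + 1)**2 + 1)/((k + 3)*(k + 4))
s_(k+1) − s_k = 4*(k**3 + 9*k**2 + 9*k + 2)/(k**3 + 9*k**2 + 26*k + 24)
(s_(k+1) − s_k) − t_k = 4*(2 - 11*k)/(k**3 + 9*k**2 + 26*k + 24)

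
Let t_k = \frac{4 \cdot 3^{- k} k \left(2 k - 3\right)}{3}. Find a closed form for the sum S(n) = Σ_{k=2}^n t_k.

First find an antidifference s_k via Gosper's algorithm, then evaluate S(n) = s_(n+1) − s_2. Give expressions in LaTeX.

r(k) = (k + 1)*(2*k - 1)/(3*k*(2*k - 3)) after simplifying.
Take A(k)=1/3, B(k)=1, C(k)=k**2 - 3*k/2.
Need (1/3)·f(k+1) − (1)·f(k) = k**2 - 3*k/2.
From deg A=0, deg B=0, deg C=2: d=2.
A polynomial solution: f(k) = -3*(4*k**2 - 2*k + 1)/8.
Get s_k = R·t_k = (-4*k**2 + 2*k - 1)/3**k with R(k) = B(k−1)f(k)/C(k) = -3*(4*k**2 - 2*k + 1)/(4*k*(2*k - 3)).
Check: Δs_k = 4*k*(2*k - 3)/(3*3**k). ✓
s_(n+1) = 3**(-n - 1)*(-4*n**2 - 6*n - 3) and s_(2) = -13/9, so S(n) = 3**(-n - 2)*(13*3**n - 12*n**2 - 18*n - 9).

S(n) = 3^{- n - 2} \left(13 \cdot 3^{n} - 12 n^{2} - 18 n - 9\right)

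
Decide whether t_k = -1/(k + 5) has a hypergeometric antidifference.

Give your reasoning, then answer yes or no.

No — key equation has no polynomial f.

Ratio r(k) = (k + 5)/(k + 6).
Normal form (A,B,C) = (k + 5, k + 6, 1).
f must satisfy (k + 5)·f(k+1) − (k + 5)·f(k) = 1.
d = 0 from the (1,1,0) case.
Generic f = c0 gives residual -1; -1 = 0 cannot hold, so t_k is not Gosper-summable.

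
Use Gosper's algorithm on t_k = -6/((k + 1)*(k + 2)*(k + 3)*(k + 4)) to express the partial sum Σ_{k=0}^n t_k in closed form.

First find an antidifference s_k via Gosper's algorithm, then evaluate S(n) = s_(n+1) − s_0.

S(n) = (-n**3 - 9*n**2 - 26*n - 18)/(3*(n**3 + 9*n**2 + 26*n + 24))

Ratio r(k) = (k + 1)/(k + 5).
Take A(k)=k + 1, B(k)=k + 5, C(k)=1.
f must satisfy (k + 1)·f(k+1) − (k + 4)·f(k) = 1.
Bound: deg f ≤ 3.
A polynomial solution: f(k) = k*(k**2 + 6*k + 11)/18.
Then R = B(k−1)f/C = k*(k + 4)*(k**2 + 6*k + 11)/18, so s_k = R(k)·t_k = k*(-k**2 - 6*k - 11)/(3*(k + 1)*(k + 2)*(k + 3)).
Verify: -6/(k**4 + 10*k**3 + 35*k**2 + 50*k + 24) matches t_k.
Evaluate: s_(n+1) = (-n**3 - 9*n**2 - 26*n - 18)/(3*(n**3 + 9*n**2 + 26*n + 24)); subtract s_(0) = 0 ⇒ S(n) = (-n**3 - 9*n**2 - 26*n - 18)/(3*(n**3 + 9*n**2 + 26*n + 24)).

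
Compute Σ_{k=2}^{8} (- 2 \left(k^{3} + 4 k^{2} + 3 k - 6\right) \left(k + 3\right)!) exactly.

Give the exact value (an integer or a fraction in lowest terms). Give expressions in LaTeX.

The ratio is (k**4 + 11*k**3 + 42*k**2 + 58*k + 8)/(k**3 + 4*k**2 + 3*k - 6).
A = k + 4, B = 1, C = k**3 + 4*k**2 + 3*k - 6.
Set up (k + 4)·f(k+1) − (1)·f(k) − (k**3 + 4*k**2 + 3*k - 6) = 0.
From deg A=1, deg B=0, deg C=3: d=2.
Match coefficients ⇒ f(k) = (k - 2)*(k + 1).
Then R = B(k−1)f/C = (k - 2)*(k + 1)/(k**3 + 4*k**2 + 3*k - 6), so s_k = R(k)·t_k = -2*(k - 2)*(k + 1)*factorial(k + 3).
s_(k+1) − s_k = -2*(k**3 + 4*k**2 + 3*k - 6)*factorial(k + 3) = t_k.
Telescoping: Σ = s_(9) − s_(2) = -67060224000 − (0) = -67060224000.

Σ = -67060224000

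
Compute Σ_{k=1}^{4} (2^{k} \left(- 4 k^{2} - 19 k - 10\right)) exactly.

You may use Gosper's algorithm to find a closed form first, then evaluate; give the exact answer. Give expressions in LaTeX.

Σ = -3546

Ratio r(k) = 2*(4*k**2 + 27*k + 33)/(4*k**2 + 19*k + 10).
A = 2, B = 1, C = k**2 + 19*k/4 + 5/2.
Set up (2)·f(k+1) − (1)·f(k) − (k**2 + 19*k/4 + 5/2) = 0.
d = 2 from the (0,0,2) case.
Solving with deg f ≤ 2: f(k) = (4*k**2 + 3*k - 4)/4.
Certificate R = B(k−1)f/C = (4*k**2 + 3*k - 4)/(4*k**2 + 19*k + 10) gives s_k = 2**k*(-4*k**2 - 3*k + 4).
Verify: 2**k*(-4*k**2 - 19*k - 10) matches t_k.
Sum = s_(5) − s_(1); s_(5) = -3552, s_(1) = -6 ⇒ -3546.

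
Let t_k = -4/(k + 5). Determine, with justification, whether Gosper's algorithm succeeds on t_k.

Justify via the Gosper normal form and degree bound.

Step 1: r(k) = (k + 5)/(k + 6).
Take A(k)=k + 5, B(k)=k + 6, C(k)=1.
Need (k + 5)·f(k+1) − (k + 5)·f(k) = 1.
deg f ≤ 0 (via 1,1,0).
f = c0 ⇒ A·f(k+1) − B(k−1)·f(k) − C = -1. The system {-1 = 0} is inconsistent; no antidifference.

No — t_k has no hypergeometric antidifference.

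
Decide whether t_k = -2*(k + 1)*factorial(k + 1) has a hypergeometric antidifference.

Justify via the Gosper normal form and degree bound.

Ratio r(k) = (k + 2)**2/(k + 1).
A = k + 2, B = 1, C = k + 1.
f must satisfy (k + 2)·f(k+1) − (1)·f(k) = k + 1.
d = 0 from the (1,0,1) case.
Match coefficients ⇒ f(k) = 1.
R(k) = B(k−1)·f(k)/C(k) = 1/(k + 1); s_k = R·t_k = -2*factorial(k + 1).
Verify: -2*(k + 1)*factorial(k + 1) matches t_k.

Yes. s_k = -2*factorial(k + 1).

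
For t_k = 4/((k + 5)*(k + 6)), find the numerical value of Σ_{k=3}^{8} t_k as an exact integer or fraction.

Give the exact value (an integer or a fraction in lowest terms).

Compute t_(k+1)/t_k: get (k + 5)/(k + 7).
So A=k + 5 and B=k + 7, with C=1.
Key eq: (k + 5)·f(k+1) = (k + 6)·f(k) + (1).
deg f ≤ 1 (via 1,1,0).
Solve for f: f(k) = k/5 (degree 1 ≤ 1).
Get s_k = R·t_k = 4*k/(5*(k + 5)) with R(k) = B(k−1)f(k)/C(k) = k*(k + 6)/5.
s_(k+1) − s_k = 4/(k**2 + 11*k + 30) = t_k.
Σ_(k=3)^(8) t_k = s_(9) − s_(3) = 18/35 − (3/10) = 3/14.

Σ = 3/14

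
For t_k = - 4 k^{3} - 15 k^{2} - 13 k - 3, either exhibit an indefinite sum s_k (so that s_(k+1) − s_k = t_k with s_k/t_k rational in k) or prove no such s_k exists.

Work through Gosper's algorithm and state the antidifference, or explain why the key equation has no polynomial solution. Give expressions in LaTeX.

s_k = - k^{4} - 3 k^{3} + k

Compute t_(k+1)/t_k: get (4*k**3 + 27*k**2 + 55*k + 35)/(4*k**3 + 15*k**2 + 13*k + 3).
Gosper form: A/B · C(k+1)/C(k) with A=1, B=1, C=k**3 + 15*k**2/4 + 13*k/4 + 3/4.
f must satisfy (1)·f(k+1) − (1)·f(k) = k**3 + 15*k**2/4 + 13*k/4 + 3/4.
d = 4 from the (0,0,3) case.
A polynomial solution: f(k) = k*(k**3 + 3*k**2 - 1)/4.
R(k) = B(k−1)·f(k)/C(k) = k*(k**3 + 3*k**2 - 1)/((4*k + 3)*(k**2 + 3*k + 1)); s_k = R·t_k = -k**4 - 3*k**3 + k.
Δs = -4*k**3 - 15*k**2 - 13*k - 3, as required.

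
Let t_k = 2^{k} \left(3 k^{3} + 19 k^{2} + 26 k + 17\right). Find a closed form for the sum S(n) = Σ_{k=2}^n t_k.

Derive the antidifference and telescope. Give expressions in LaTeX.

S(n) = 6 \cdot 2^{n} n^{3} + 20 \cdot 2^{n} n^{2} + 30 \cdot 2^{n} n + 18 \cdot 2^{n} - 148

Step 1: r(k) = 2*(3*k**3 + 28*k**2 + 73*k + 65)/(3*k**3 + 19*k**2 + 26*k + 17).
A = 2, B = 1, C = k**3 + 19*k**2/3 + 26*k/3 + 17/3.
Key eq: (2)·f(k+1) = (1)·f(k) + (k**3 + 19*k**2/3 + 26*k/3 + 17/3).
Bound: deg f ≤ 3.
Solve for f: f(k) = (3*k**3 + k**2 + 4*k + 1)/3 (degree 3 ≤ 3).
Certificate R = B(k−1)f/C = (3*k**3 + k**2 + 4*k + 1)/(3*k**3 + 19*k**2 + 26*k + 17) gives s_k = 2**k*(3*k**3 + k**2 + 4*k + 1).
Verify: 2**k*(3*k**3 + 19*k**2 + 26*k + 17) matches t_k.
Evaluate: s_(n+1) = 2**(n + 1)*(3*n**3 + 10*n**2 + 15*n + 9); subtract s_(2) = 148 ⇒ S(n) = 6*2**n*n**3 + 20*2**n*n**2 + 30*2**n*n + 18*2**n - 148.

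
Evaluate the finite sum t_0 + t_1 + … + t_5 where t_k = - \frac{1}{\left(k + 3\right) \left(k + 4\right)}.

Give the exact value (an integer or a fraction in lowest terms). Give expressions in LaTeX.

r(k) = (k + 3)/(k + 5) after simplifying.
Normal form (A,B,C) = (k + 3, k + 5, 1).
Solve (k + 3)·f(k+1) − (k + 4)·f(k) = 1.
From deg A=1, deg B=1, deg C=0: d=1.
Solve for f: f(k) = k/3 (degree 1 ≤ 1).
Get s_k = R·t_k = -k/(3*k + 9) with R(k) = B(k−1)f(k)/C(k) = k*(k + 4)/3.
Verify: -1/(k**2 + 7*k + 12) matches t_k.
Sum = s_(6) − s_(0); s_(6) = -2/9, s_(0) = 0 ⇒ -2/9.

Σ = -2/9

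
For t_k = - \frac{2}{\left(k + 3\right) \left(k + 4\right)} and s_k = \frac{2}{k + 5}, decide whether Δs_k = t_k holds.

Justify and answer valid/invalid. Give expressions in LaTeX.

s_(k+1) = 2/(k + 6)
s_(k+1) − s_k = -2/((k + 5)*(k + 6))
(s_(k+1) − s_k) − t_k = 4*(2*k + 9)/(k**4 + 18*k**3 + 119*k**2 + 342*k + 360)

Invalid: residual \frac{4 \left(2 k + 9\right)}{k^{4} + 18 k^{3} + 119 k^{2} + 342 k + 360} ≠ 0.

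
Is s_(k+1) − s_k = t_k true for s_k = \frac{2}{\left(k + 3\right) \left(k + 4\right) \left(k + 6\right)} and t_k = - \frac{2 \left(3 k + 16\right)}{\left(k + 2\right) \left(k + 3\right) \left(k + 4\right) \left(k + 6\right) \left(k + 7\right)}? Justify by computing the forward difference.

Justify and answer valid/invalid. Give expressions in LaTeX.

Invalid: residual \frac{4 \left(4 k + 23\right)}{k^{6} + 27 k^{5} + 295 k^{4} + 1665 k^{3} + 5104 k^{2} + 8028 k + 5040} ≠ 0.

s_(k+1) = 2/((k + 4)*(k + 5)*(k + 7))
s_(k+1) − s_k = 2*(-3*k - 17)/(k**5 + 25*k**4 + 245*k**3 + 1175*k**2 + 2754*k + 2520)
(s_(k+1) − s_k) − t_k = 4*(4*k + 23)/(k**6 + 27*k**5 + 295*k**4 + 1665*k**3 + 5104*k**2 + 8028*k + 5040)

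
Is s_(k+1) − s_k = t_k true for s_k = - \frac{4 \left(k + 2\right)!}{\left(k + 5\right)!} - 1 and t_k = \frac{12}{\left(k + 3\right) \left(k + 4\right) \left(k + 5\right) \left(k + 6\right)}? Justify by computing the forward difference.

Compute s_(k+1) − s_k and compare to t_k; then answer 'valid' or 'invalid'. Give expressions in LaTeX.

s_(k+1) = -4*factorial(k + 3)/factorial(k + 6) - 1
s_(k+1) − s_k = 12/((k + 3)*(k + 4)*(k + 5)*(k + 6))
(s_(k+1) − s_k) − t_k = 0

Valid: the claim telescopes to t_k.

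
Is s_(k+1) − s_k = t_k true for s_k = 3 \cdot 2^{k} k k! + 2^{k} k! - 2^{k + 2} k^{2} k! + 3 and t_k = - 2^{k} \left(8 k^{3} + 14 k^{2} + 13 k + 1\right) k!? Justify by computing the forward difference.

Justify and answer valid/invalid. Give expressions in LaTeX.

s_(k+1) = -8*2**k*k**3*factorial(k) - 18*2**k*k**2*factorial(k) - 10*2**k*k*factorial(k) + 3
s_(k+1) − s_k = -2**k*(8*k**3 + 14*k**2 + 13*k + 1)*factorial(k)
(s_(k+1) − s_k) − t_k = 0

valid; difference matches t_k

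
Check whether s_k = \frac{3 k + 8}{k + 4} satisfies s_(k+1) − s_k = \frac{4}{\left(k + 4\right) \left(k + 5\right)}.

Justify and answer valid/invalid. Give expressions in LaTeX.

s_(k+1) = (3*k + 11)/(k + 5)
s_(k+1) − s_k = 4/(k**2 + 9*k + 20)
(s_(k+1) − s_k) − t_k = 0

Valid — Δs_k = t_k.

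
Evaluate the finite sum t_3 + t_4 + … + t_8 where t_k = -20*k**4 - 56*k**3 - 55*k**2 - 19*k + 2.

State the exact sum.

Ratio r(k) = (20*k**4 + 136*k**3 + 343*k**2 + 377*k + 148)/(20*k**4 + 56*k**3 + 55*k**2 + 19*k - 2).
Gosper form: A/B · C(k+1)/C(k) with A=1, B=1, C=k**4 + 14*k**3/5 + 11*k**2/4 + 19*k/20 - 1/10.
Need (1)·f(k+1) − (1)·f(k) = k**4 + 14*k**3/5 + 11*k**2/4 + 19*k/20 - 1/10.
d = 5 from the (0,0,4) case.
A polynomial solution: f(k) = k*(4*k**4 + 4*k**3 - 3*k**2 - 4*k - 3)/20.
Certificate R = B(k−1)f/C = k*(4*k**4 + 4*k**3 - 3*k**2 - 4*k - 3)/(20*k**4 + 56*k**3 + 55*k**2 + 19*k - 2) gives s_k = k*(-4*k**4 - 4*k**3 + 3*k**2 + 4*k + 3).
s_(k+1) − s_k = -20*k**4 - 56*k**3 - 55*k**2 - 19*k + 2 = t_k.
Telescoping: Σ = s_(9) − s_(3) = -259902 − (-1170) = -258732.

Σ = -258732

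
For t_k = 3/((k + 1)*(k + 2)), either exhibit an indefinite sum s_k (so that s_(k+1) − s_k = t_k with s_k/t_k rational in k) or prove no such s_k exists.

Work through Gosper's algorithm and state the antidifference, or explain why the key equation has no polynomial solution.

Compute t_(k+1)/t_k: get (k + 1)/(k + 3).
So A=k + 1 and B=k + 3, with C=1.
Key eq: (k + 1)·f(k+1) = (k + 2)·f(k) + (1).
From deg A=1, deg B=1, deg C=0: d=1.
Solving with deg f ≤ 1: f(k) = k.
Get s_k = R·t_k = 3*k/(k + 1) with R(k) = B(k−1)f(k)/C(k) = k*(k + 2).
Check: Δs_k = 3/(k**2 + 3*k + 2). ✓

s_k = 3*k/(k + 1)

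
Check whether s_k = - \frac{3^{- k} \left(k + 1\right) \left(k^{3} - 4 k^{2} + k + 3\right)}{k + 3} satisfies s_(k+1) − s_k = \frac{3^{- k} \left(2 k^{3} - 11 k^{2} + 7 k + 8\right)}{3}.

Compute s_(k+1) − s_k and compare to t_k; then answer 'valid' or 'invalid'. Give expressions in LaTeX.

Invalid: residual \frac{2 \cdot 3^{- k} \left(- 2 k^{4} + 2 k^{3} + 38 k^{2} - 32 k - 33\right)}{3 \left(k^{2} + 7 k + 12\right)} ≠ 0.

s_(k+1) = (-k**4 - k**3 + 6*k**2 + 7*k - 2)/(3*3**k*(k + 4))
s_(k+1) − s_k = (2*k**5 - k**4 - 42*k**3 + k**2 + 76*k + 30)/(3*3**k*(k**2 + 7*k + 12))
(s_(k+1) − s_k) − t_k = 2*(-2*k**4 + 2*k**3 + 38*k**2 - 32*k - 33)/(3*3**k*(k**2 + 7*k + 12))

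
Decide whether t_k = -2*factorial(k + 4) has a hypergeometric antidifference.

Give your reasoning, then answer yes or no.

No; the degree bound rules out any f.

t_(k+1)/t_k = k + 5.
Factor: A=k + 5; B=1; C=1.
Solve (k + 5)·f(k+1) − (1)·f(k) = 1.
d = -1 from the (1,0,0) case.
Bound -1 < 0, so the key equation has no polynomial solution.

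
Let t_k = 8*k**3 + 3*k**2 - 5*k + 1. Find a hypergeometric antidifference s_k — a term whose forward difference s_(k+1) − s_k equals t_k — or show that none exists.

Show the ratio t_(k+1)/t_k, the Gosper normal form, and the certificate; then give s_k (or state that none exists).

Compute t_(k+1)/t_k: get (8*k**3 + 27*k**2 + 25*k + 7)/(8*k**3 + 3*k**2 - 5*k + 1).
A = 1, B = 1, C = k**3 + 3*k**2/8 - 5*k/8 + 1/8.
Set up (1)·f(k+1) − (1)·f(k) − (k**3 + 3*k**2/8 - 5*k/8 + 1/8) = 0.
Degrees (0,0,3) ⇒ d ≤ 4.
Coefficient equations give f(k) = k*(2*k**3 - 3*k**2 - 2*k + 4)/8.
Certificate R = B(k−1)f/C = k*(2*k**3 - 3*k**2 - 2*k + 4)/(8*k**3 + 3*k**2 - 5*k + 1) gives s_k = k*(2*k**3 - 3*k**2 - 2*k + 4).
Δs = 8*k**3 + 3*k**2 - 5*k + 1, as required.

s_k = k*(2*k**3 - 3*k**2 - 2*k + 4)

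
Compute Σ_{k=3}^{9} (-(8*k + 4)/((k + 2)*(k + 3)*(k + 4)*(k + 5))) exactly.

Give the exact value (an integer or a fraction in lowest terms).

Compute t_(k+1)/t_k: get (k + 2)*(2*k + 3)/((k + 6)*(2*k + 1)).
Gosper form: A/B · C(k+1)/C(k) with A=k + 2, B=k + 6, C=k + 1/2.
Key eq: (k + 2)·f(k+1) = (k + 5)·f(k) + (k + 1/2).
Bound: deg f ≤ 3.
Match coefficients ⇒ f(k) = k*(k**2 + 9*k + 2)/48.
Get s_k = R·t_k = -k*(k**2 + 9*k + 2)/(6*(k + 2)*(k + 3)*(k + 4)) with R(k) = B(k−1)f(k)/C(k) = k*(k + 5)*(k**2 + 9*k + 2)/(24*(2*k + 1)).
Δs = 4*(-2*k - 1)/(k**4 + 14*k**3 + 71*k**2 + 154*k + 120), as required.
Σ_(k=3)^(9) t_k = s_(10) − s_(3) = -40/273 − (-19/210) = -51/910.

Σ = -51/910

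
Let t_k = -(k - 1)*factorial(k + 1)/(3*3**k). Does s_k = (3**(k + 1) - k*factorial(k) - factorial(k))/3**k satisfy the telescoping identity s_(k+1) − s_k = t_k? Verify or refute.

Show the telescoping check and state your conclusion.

s_(k+1) = (9*3**k - k**2*factorial(k) - 3*k*factorial(k) - 2*factorial(k))/(3*3**k)
s_(k+1) − s_k = -(k - 1)*factorial(k + 1)/(3*3**k)
(s_(k+1) − s_k) − t_k = 0

valid (s_(k+1) − s_k reduces to t_k)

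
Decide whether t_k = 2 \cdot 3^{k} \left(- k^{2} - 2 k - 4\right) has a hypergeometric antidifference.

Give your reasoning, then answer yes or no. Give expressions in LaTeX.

Yes. s_k = 3^{k} \left(- k^{2} + k - 4\right).

The ratio is 3*(k**2 + 4*k + 7)/(k**2 + 2*k + 4).
A = 3, B = 1, C = k**2 + 2*k + 4.
Need (3)·f(k+1) − (1)·f(k) = k**2 + 2*k + 4.
Bound: deg f ≤ 2.
Match coefficients ⇒ f(k) = (k**2 - k + 4)/2.
Certificate R = B(k−1)f/C = (k**2 - k + 4)/(2*(k**2 + 2*k + 4)) gives s_k = 3**k*(-k**2 + k - 4).
Δs = 2*3**k*(-k**2 - 2*k - 4), as required.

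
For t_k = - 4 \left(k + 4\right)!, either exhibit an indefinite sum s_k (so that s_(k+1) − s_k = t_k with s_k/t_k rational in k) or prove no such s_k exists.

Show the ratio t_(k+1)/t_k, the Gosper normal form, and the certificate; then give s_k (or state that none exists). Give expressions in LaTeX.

Ratio r(k) = k + 5.
A = k + 5, B = 1, C = 1.
Need (k + 5)·f(k+1) − (1)·f(k) = 1.
deg f ≤ -1 (via 1,0,0).
deg f ≤ -1 is impossible — no certificate.

none — t_k is not Gosper-summable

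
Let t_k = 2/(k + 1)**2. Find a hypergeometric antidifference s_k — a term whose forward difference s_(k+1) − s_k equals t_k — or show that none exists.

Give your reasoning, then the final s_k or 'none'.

Ratio r(k) = (k + 1)**2/(k + 2)**2.
Normal form (A,B,C) = (k**2 + 2*k + 1, k**2 + 4*k + 4, 1).
Key eq: (k**2 + 2*k + 1)·f(k+1) = (k**2 + 2*k + 1)·f(k) + (1).
From deg A=2, deg B=2, deg C=0: d=0.
Generic f = c0 gives residual -1; -1 = 0 cannot hold, so t_k is not Gosper-summable.

no hypergeometric antidifference exists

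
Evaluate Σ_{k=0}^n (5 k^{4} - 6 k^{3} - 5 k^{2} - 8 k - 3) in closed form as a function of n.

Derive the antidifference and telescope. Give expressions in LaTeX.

r(k) = (5*k**4 + 14*k**3 + 7*k**2 - 16*k - 17)/(5*k**4 - 6*k**3 - 5*k**2 - 8*k - 3) after simplifying.
So A=1 and B=1, with C=k**4 - 6*k**3/5 - k**2 - 8*k/5 - 3/5.
Set up (1)·f(k+1) − (1)·f(k) − (k**4 - 6*k**3/5 - k**2 - 8*k/5 - 3/5) = 0.
Bound: deg f ≤ 5.
Solving with deg f ≤ 5: f(k) = k**2*(k**3 - 4*k**2 + 3*k - 3)/5.
Certificate R = B(k−1)f/C = k**2*(k**3 - 4*k**2 + 3*k - 3)/(5*k**4 - 6*k**3 - 5*k**2 - 8*k - 3) gives s_k = k**2*(k**3 - 4*k**2 + 3*k - 3).
Check: Δs_k = 5*k**4 - 6*k**3 - 5*k**2 - 8*k - 3. ✓
Evaluate: s_(n+1) = n**5 + n**4 - 3*n**3 - 8*n**2 - 8*n - 3; subtract s_(0) = 0 ⇒ S(n) = n**5 + n**4 - 3*n**3 - 8*n**2 - 8*n - 3.

S(n) = n^{5} + n^{4} - 3 n^{3} - 8 n^{2} - 8 n - 3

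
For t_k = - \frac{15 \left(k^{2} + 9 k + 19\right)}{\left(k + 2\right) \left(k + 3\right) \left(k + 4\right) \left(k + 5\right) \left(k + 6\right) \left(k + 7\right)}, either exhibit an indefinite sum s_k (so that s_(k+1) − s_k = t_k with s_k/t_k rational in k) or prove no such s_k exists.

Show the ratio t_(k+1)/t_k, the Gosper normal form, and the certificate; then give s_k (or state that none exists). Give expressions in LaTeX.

Ratio r(k) = (k + 2)*(9*k + (k + 1)**2 + 28)/((k + 8)*(k**2 + 9*k + 19)).
So A=k + 2 and B=k + 8, with C=k**2 + 9*k + 19.
Need (k + 2)·f(k+1) − (k + 7)·f(k) = k**2 + 9*k + 19.
deg f ≤ 5 (via 1,1,2).
Solving with deg f ≤ 5: f(k) = k*(k + 3)*(k + 5)*(k**2 + 12*k + 44)/144.
So s_k = (B(k−1)f/C)·t_k = (k*(k + 3)*(k + 5)*(k + 7)*(k**2 + 12*k + 44)/(144*(k**2 + 9*k + 19)))·t_k = 5*k*(-k**2 - 12*k - 44)/(48*(k**3 + 12*k**2 + 44*k + 48)).
Check: Δs_k = 15*(-k**2 - 9*k - 19)/(k**6 + 27*k**5 + 295*k**4 + 1665*k**3 + 5104*k**2 + 8028*k + 5040). ✓

s_k = \frac{5 k \left(- k^{2} - 12 k - 44\right)}{48 \left(k^{3} + 12 k^{2} + 44 k + 48\right)}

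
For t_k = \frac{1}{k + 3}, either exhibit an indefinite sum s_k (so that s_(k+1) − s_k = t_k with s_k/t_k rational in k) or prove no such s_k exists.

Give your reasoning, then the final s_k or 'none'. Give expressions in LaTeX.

r(k) = (k + 3)/(k + 4) after simplifying.
Factor: A=k + 3; B=k + 4; C=1.
Set up (k + 3)·f(k+1) − (k + 3)·f(k) − (1) = 0.
d = 0 from the (1,1,0) case.
Write f(k) = c0. Then LHS − RHS = -1, requiring -1 = 0: contradictory. No certificate.

none (Gosper's algorithm certifies no s_k)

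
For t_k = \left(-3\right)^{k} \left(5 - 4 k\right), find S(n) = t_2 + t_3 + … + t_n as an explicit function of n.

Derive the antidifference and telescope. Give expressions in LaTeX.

t_(k+1)/t_k = 3*(1 - 4*k)/(4*k - 5).
Take A(k)=-3, B(k)=1, C(k)=k - 5/4.
Key eq: (-3)·f(k+1) = (1)·f(k) + (k - 5/4).
Bound: deg f ≤ 1.
Match coefficients ⇒ f(k) = -(k - 2)/4.
Get s_k = R·t_k = (-3)**k*(k - 2) with R(k) = B(k−1)f(k)/C(k) = -(k - 2)/(4*k - 5).
Δs = (-3)**k*(5 - 4*k), as required.
Telescope: S(n) = s_(n+1) − s_(2) = (-3)**(n + 1)*(n - 1) − (0) = (-3)**(n + 1)*(n - 1).

S(n) = \left(-3\right)^{n + 1} \left(n - 1\right)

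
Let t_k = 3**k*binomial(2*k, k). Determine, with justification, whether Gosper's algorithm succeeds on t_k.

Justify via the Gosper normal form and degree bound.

No — key equation has no polynomial f.

r(k) = 6*(2*k + 1)/(k + 1) after simplifying.
Factor: A=12*k + 6; B=k + 1; C=1.
f must satisfy (12*k + 6)·f(k+1) − (k)·f(k) = 1.
deg f ≤ -1 (via 1,1,0).
d = -1 < 0 ⇒ no nonzero polynomial f; not summable.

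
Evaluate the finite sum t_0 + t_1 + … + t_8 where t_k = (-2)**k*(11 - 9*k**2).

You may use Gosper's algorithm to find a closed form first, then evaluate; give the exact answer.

Σ = -104445

Step 1: r(k) = 2*(11 - 9*(k + 1)**2)/(9*k**2 - 11).
Factor: A=-2; B=1; C=k**2 - 11/9.
f must satisfy (-2)·f(k+1) − (1)·f(k) = k**2 - 11/9.
d = 2 from the (0,0,2) case.
A polynomial solution: f(k) = -(3*k**2 - 4*k - 3)/9.
Certificate R = B(k−1)f/C = -(3*k**2 - 4*k - 3)/(9*k**2 - 11) gives s_k = (-2)**k*(3*k**2 - 4*k - 3).
Δs = (-2)**k*(11 - 9*k**2), as required.
Telescoping: Σ = s_(9) − s_(0) = -104448 − (-3) = -104445.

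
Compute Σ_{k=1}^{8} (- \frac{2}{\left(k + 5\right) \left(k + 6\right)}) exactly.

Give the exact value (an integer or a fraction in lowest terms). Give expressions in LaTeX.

Step 1: r(k) = (k + 5)/(k + 7).
Normal form (A,B,C) = (k + 5, k + 7, 1).
Need (k + 5)·f(k+1) − (k + 6)·f(k) = 1.
deg f ≤ 1 (via 1,1,0).
Match coefficients ⇒ f(k) = k/5.
Certificate R = B(k−1)f/C = k*(k + 6)/5 gives s_k = -2*k/(5*k + 25).
Check: Δs_k = -2/(k**2 + 11*k + 30). ✓
Σ_(k=1)^(8) t_k = s_(9) − s_(1) = -9/35 − (-1/15) = -4/21.

Σ = -4/21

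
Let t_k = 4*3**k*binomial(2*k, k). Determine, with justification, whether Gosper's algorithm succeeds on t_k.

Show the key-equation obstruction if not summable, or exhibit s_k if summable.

Ratio r(k) = 6*(2*k + 1)/(k + 1).
Gosper form: A/B · C(k+1)/C(k) with A=12*k + 6, B=k + 1, C=1.
Key eq: (12*k + 6)·f(k+1) = (k)·f(k) + (1).
From deg A=1, deg B=1, deg C=0: d=-1.
d = -1 < 0 ⇒ no nonzero polynomial f; not summable.

No — key equation has no polynomial f.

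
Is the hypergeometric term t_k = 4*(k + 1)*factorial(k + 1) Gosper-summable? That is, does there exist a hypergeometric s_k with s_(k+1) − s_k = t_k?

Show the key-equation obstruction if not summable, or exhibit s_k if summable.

t_(k+1)/t_k = (k + 2)**2/(k + 1).
Take A(k)=k + 2, B(k)=1, C(k)=k + 1.
Need (k + 2)·f(k+1) − (1)·f(k) = k + 1.
deg f ≤ 0 (via 1,0,1).
Solve for f: f(k) = 1 (degree 0 ≤ 0).
Certificate R = B(k−1)f/C = 1/(k + 1) gives s_k = 4*factorial(k + 1).
Check: Δs_k = 4*(k + 1)*factorial(k + 1). ✓

Yes. s_k = 4*factorial(k + 1).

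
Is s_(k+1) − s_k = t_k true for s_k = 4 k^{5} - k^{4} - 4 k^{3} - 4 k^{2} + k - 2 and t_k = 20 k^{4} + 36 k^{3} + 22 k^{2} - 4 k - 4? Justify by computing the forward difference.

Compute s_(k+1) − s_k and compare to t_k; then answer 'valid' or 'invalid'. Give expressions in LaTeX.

s_(k+1) = 4*k**5 + 19*k**4 + 32*k**3 + 18*k**2 - 3*k - 6
s_(k+1) − s_k = 20*k**4 + 36*k**3 + 22*k**2 - 4*k - 4
(s_(k+1) − s_k) − t_k = 0

valid (s_(k+1) − s_k reduces to t_k)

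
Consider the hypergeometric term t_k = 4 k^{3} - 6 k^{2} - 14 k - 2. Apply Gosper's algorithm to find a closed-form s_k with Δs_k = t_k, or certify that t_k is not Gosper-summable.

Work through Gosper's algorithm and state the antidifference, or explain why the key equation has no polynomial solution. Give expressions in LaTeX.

s_k = k \left(k^{3} - 4 k^{2} - 3 k + 4\right)

Step 1: r(k) = (2*k**3 + 3*k**2 - 7*k - 9)/(2*k**3 - 3*k**2 - 7*k - 1).
Normal form (A,B,C) = (1, 1, k**3 - 3*k**2/2 - 7*k/2 - 1/2).
Set up (1)·f(k+1) − (1)·f(k) − (k**3 - 3*k**2/2 - 7*k/2 - 1/2) = 0.
Degrees (0,0,3) ⇒ d ≤ 4.
Match coefficients ⇒ f(k) = k*(k**3 - 4*k**2 - 3*k + 4)/4.
So s_k = (B(k−1)f/C)·t_k = (k*(k**3 - 4*k**2 - 3*k + 4)/(2*(2*k**3 - 3*k**2 - 7*k - 1)))·t_k = k*(k**3 - 4*k**2 - 3*k + 4).
s_(k+1) − s_k = 4*k**3 - 6*k**2 - 14*k - 2 = t_k.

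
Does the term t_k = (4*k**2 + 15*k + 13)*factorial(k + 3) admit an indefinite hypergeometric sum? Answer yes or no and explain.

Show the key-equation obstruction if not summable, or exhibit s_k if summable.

Yes. s_k = (4*k - 1)*factorial(k + 3).

The ratio is (k + 4)*(15*k + 4*(k + 1)**2 + 28)/(4*k**2 + 15*k + 13).
So A=k + 4 and B=1, with C=k**2 + 15*k/4 + 13/4.
f must satisfy (k + 4)·f(k+1) − (1)·f(k) = k**2 + 15*k/4 + 13/4.
d = 1 from the (1,0,2) case.
Match coefficients ⇒ f(k) = (4*k - 1)/4.
So s_k = (B(k−1)f/C)·t_k = ((4*k - 1)/(4*k**2 + 15*k + 13))·t_k = (4*k - 1)*factorial(k + 3).
Check: Δs_k = (4*k**2 + 15*k + 13)*factorial(k + 3). ✓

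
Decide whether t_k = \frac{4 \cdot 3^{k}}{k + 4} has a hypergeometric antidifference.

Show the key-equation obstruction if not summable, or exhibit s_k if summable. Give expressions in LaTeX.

No; the degree bound rules out any f.

Ratio r(k) = 3*(k + 4)/(k + 5).
Take A(k)=3*k + 12, B(k)=k + 5, C(k)=1.
f must satisfy (3*k + 12)·f(k+1) − (k + 4)·f(k) = 1.
Bound: deg f ≤ -1.
Bound -1 < 0, so the key equation has no polynomial solution.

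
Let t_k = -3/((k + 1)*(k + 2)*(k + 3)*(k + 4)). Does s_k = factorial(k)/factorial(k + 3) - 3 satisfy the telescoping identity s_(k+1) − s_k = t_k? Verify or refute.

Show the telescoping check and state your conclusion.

valid (s_(k+1) − s_k reduces to t_k)

s_(k+1) = factorial(k + 1)/factorial(k + 4) - 3
s_(k+1) − s_k = -3/((k + 1)*(k + 2)*(k + 3)*(k + 4))
(s_(k+1) − s_k) − t_k = 0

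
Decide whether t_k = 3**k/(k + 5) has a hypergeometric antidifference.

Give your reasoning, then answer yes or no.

Step 1: r(k) = 3*(k + 5)/(k + 6).
Normal form (A,B,C) = (3*k + 15, k + 6, 1).
Solve (3*k + 15)·f(k+1) − (k + 5)·f(k) = 1.
deg f ≤ -1 (via 1,1,0).
Negative degree bound (-1): no f exists, t_k not Gosper-summable.

No — negative degree bound, so no certificate f.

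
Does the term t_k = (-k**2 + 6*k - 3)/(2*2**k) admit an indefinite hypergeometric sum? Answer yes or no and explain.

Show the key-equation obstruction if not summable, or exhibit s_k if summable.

Yes. s_k = k*(k - 4)/2**k.

Compute t_(k+1)/t_k: get (k**2 - 4*k - 2)/(2*(k**2 - 6*k + 3)).
So A=1/2 and B=1, with C=k**2 - 6*k + 3.
Need (1/2)·f(k+1) − (1)·f(k) = k**2 - 6*k + 3.
Bound: deg f ≤ 2.
Match coefficients ⇒ f(k) = -2*k*(k - 4).
Then R = B(k−1)f/C = -2*k*(k - 4)/(k**2 - 6*k + 3), so s_k = R(k)·t_k = k*(k - 4)/2**k.
s_(k+1) − s_k = (-k**2 + 6*k - 3)/(2*2**k) = t_k.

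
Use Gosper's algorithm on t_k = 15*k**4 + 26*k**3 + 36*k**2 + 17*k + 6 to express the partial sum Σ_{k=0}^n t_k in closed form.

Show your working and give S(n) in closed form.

Compute t_(k+1)/t_k: get (15*k**4 + 86*k**3 + 204*k**2 + 227*k + 100)/(15*k**4 + 26*k**3 + 36*k**2 + 17*k + 6).
A = 1, B = 1, C = k**4 + 26*k**3/15 + 12*k**2/5 + 17*k/15 + 2/5.
Need (1)·f(k+1) − (1)·f(k) = k**4 + 26*k**3/15 + 12*k**2/5 + 17*k/15 + 2/5.
Bound: deg f ≤ 5.
Coefficient equations give f(k) = k*(3*k**4 - k**3 + 4*k**2 - 3*k + 3)/15.
Get s_k = R·t_k = k*(3*k**4 - k**3 + 4*k**2 - 3*k + 3) with R(k) = B(k−1)f(k)/C(k) = k*(3*k**4 - k**3 + 4*k**2 - 3*k + 3)/(15*k**4 + 26*k**3 + 36*k**2 + 17*k + 6).
Check: Δs_k = 15*k**4 + 26*k**3 + 36*k**2 + 17*k + 6. ✓
Evaluate: s_(n+1) = 3*n**5 + 14*n**4 + 30*n**3 + 33*n**2 + 20*n + 6; subtract s_(0) = 0 ⇒ S(n) = 3*n**5 + 14*n**4 + 30*n**3 + 33*n**2 + 20*n + 6.

S(n) = 3*n**5 + 14*n**4 + 30*n**3 + 33*n**2 + 20*n + 6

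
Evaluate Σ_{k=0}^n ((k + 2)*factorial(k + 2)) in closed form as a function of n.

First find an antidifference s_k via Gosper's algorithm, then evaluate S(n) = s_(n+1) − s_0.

S(n) = factorial(n + 3) - 2

r(k) = (k + 3)**2/(k + 2) after simplifying.
Take A(k)=k + 3, B(k)=1, C(k)=k + 2.
Need (k + 3)·f(k+1) − (1)·f(k) = k + 2.
Degrees (1,0,1) ⇒ d ≤ 0.
Solve for f: f(k) = 1 (degree 0 ≤ 0).
Certificate R = B(k−1)f/C = 1/(k + 2) gives s_k = factorial(k + 2).
Δs = (k + 2)*factorial(k + 2), as required.
Telescope: S(n) = s_(n+1) − s_(0) = factorial(n + 3) − (2) = factorial(n + 3) - 2.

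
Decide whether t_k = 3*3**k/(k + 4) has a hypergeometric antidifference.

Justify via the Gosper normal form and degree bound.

No — key equation has no polynomial f.

Ratio r(k) = 3*(k + 4)/(k + 5).
So A=3*k + 12 and B=k + 5, with C=1.
Set up (3*k + 12)·f(k+1) − (k + 4)·f(k) − (1) = 0.
deg f ≤ -1 (via 1,1,0).
Negative degree bound (-1): no f exists, t_k not Gosper-summable.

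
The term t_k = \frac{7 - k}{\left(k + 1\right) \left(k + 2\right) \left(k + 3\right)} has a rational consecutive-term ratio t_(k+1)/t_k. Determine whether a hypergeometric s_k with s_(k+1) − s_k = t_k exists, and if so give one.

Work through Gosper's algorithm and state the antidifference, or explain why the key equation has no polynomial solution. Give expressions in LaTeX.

s_k = \frac{k \left(3 k + 11\right)}{2 \left(k + 1\right) \left(k + 2\right)}

r(k) = (k - 6)*(k + 1)/((k - 7)*(k + 4)) after simplifying.
Normal form (A,B,C) = (k + 1, k + 4, k - 7).
Set up (k + 1)·f(k+1) − (k + 3)·f(k) − (k - 7) = 0.
From deg A=1, deg B=1, deg C=1: d=2.
Match coefficients ⇒ f(k) = -k*(3*k + 11)/2.
So s_k = (B(k−1)f/C)·t_k = (-k*(k + 3)*(3*k + 11)/(2*(k - 7)))·t_k = k*(3*k + 11)/(2*(k + 1)*(k + 2)).
Verify: (7 - k)/(k**3 + 6*k**2 + 11*k + 6) matches t_k.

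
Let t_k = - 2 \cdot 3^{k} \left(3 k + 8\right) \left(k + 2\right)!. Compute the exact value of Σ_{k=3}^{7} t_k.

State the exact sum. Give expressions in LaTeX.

Ratio r(k) = 3*(k + 3)*(3*k + 11)/(3*k + 8).
Factor: A=3*k + 9; B=1; C=k + 8/3.
Solve (3*k + 9)·f(k+1) − (1)·f(k) = k + 8/3.
deg f ≤ 0 (via 1,0,1).
Match coefficients ⇒ f(k) = 1/3.
So s_k = (B(k−1)f/C)·t_k = (1/(3*k + 8))·t_k = -2*3**k*factorial(k + 2).
Δs = -2*3**k*(3*k + 8)*factorial(k + 2), as required.
Evaluate s at k=8 and k=3: -47617113600 and -6480; difference -47617107120.

Σ = -47617107120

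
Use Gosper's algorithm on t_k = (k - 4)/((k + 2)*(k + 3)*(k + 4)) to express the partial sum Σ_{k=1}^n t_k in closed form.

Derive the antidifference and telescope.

Ratio r(k) = (k - 3)*(k + 2)/((k - 4)*(k + 5)).
Gosper form: A/B · C(k+1)/C(k) with A=k + 2, B=k + 5, C=k - 4.
Solve (k + 2)·f(k+1) − (k + 4)·f(k) = k - 4.
deg f ≤ 2 (via 1,1,1).
Coefficient equations give f(k) = -k*(k + 11)/6.
Then R = B(k−1)f/C = -k*(k + 4)*(k + 11)/(6*(k - 4)), so s_k = R(k)·t_k = k*(-k - 11)/(6*(k + 2)*(k + 3)).
Check: Δs_k = (k - 4)/(k**3 + 9*k**2 + 26*k + 24). ✓
Evaluate: s_(n+1) = (-n**2 - 13*n - 12)/(6*(n**2 + 7*n + 12)); subtract s_(1) = -1/6 ⇒ S(n) = -n/(n**2 + 7*n + 12).

S(n) = -n/(n**2 + 7*n + 12)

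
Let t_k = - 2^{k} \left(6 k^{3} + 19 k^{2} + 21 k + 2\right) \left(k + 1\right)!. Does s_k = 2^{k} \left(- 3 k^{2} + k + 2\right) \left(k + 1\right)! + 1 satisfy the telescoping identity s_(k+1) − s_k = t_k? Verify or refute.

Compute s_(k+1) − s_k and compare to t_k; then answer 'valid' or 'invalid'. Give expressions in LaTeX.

s_(k+1) = 2**(k + 1)*(k - 3*(k + 1)**2 + 3)*factorial(k + 2) + 1
s_(k+1) − s_k = -2**k*(6*k**3 + 19*k**2 + 21*k + 2)*factorial(k + 1)
(s_(k+1) − s_k) − t_k = 0

valid (s_(k+1) − s_k reduces to t_k)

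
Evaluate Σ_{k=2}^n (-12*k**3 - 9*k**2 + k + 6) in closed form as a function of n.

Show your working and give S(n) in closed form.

S(n) = -3*n**4 - 9*n**3 - 7*n**2 + 5*n + 14

t_(k+1)/t_k = (12*k**3 + 45*k**2 + 53*k + 14)/(12*k**3 + 9*k**2 - k - 6).
A = 1, B = 1, C = k**3 + 3*k**2/4 - k/12 - 1/2.
f must satisfy (1)·f(k+1) − (1)·f(k) = k**3 + 3*k**2/4 - k/12 - 1/2.
Bound: deg f ≤ 4.
Coefficient equations give f(k) = k*(3*k**3 - 3*k**2 - 2*k - 4)/12.
So s_k = (B(k−1)f/C)·t_k = (k*(3*k**3 - 3*k**2 - 2*k - 4)/(12*k**3 + 9*k**2 - k - 6))·t_k = k*(-3*k**3 + 3*k**2 + 2*k + 4).
Δs = -12*k**3 - 9*k**2 + k + 6, as required.
Evaluate: s_(n+1) = -3*n**4 - 9*n**3 - 7*n**2 + 5*n + 6; subtract s_(2) = -8 ⇒ S(n) = -3*n**4 - 9*n**3 - 7*n**2 + 5*n + 14.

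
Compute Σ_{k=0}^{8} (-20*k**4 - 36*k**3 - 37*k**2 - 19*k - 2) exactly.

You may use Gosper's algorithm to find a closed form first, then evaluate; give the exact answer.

Σ = -230346

r(k) = (20*k**4 + 116*k**3 + 265*k**2 + 281*k + 114)/(20*k**4 + 36*k**3 + 37*k**2 + 19*k + 2) after simplifying.
So A=1 and B=1, with C=k**4 + 9*k**3/5 + 37*k**2/20 + 19*k/20 + 1/10.
Key eq: (1)·f(k+1) = (1)·f(k) + (k**4 + 9*k**3/5 + 37*k**2/20 + 19*k/20 + 1/10).
From deg A=0, deg B=0, deg C=4: d=5.
Match coefficients ⇒ f(k) = k*(4*k**4 - k**3 + k**2 - 2)/20.
R(k) = B(k−1)·f(k)/C(k) = k*(4*k**4 - k**3 + k**2 - 2)/(20*k**4 + 36*k**3 + 37*k**2 + 19*k + 2); s_k = R·t_k = k*(-4*k**4 + k**3 - k**2 + 2).
s_(k+1) − s_k = -20*k**4 - 36*k**3 - 37*k**2 - 19*k - 2 = t_k.
Telescoping: Σ = s_(9) − s_(0) = -230346 − (0) = -230346.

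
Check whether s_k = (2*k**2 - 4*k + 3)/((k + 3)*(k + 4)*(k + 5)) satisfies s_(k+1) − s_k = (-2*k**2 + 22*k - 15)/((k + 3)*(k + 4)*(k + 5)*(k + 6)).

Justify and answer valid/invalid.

s_(k+1) = (2*k**2 + 1)/(k**3 + 15*k**2 + 74*k + 120)
s_(k+1) − s_k = (-2*k**2 + 22*k - 15)/(k**4 + 18*k**3 + 119*k**2 + 342*k + 360)
(s_(k+1) − s_k) − t_k = 0

Valid: the claim telescopes to t_k.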